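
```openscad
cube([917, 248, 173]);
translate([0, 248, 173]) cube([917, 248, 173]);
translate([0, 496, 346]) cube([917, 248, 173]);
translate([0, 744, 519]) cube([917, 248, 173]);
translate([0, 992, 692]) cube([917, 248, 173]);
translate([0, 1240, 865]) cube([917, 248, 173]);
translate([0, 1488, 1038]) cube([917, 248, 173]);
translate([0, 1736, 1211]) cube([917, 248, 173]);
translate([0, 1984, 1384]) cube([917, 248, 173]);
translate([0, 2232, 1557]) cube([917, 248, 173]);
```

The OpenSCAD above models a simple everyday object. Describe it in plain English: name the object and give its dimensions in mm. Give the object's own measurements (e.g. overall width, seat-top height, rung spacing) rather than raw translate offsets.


A straight staircase of 10 solid steps. Each step is 917 mm wide (x), 248 mm deep (y, the going) and 173 mm tall (the rise). The first step rests on the floor; each subsequent step sits one going further in +y and one rise higher in +z, directly behind and above the previous step with no overlap.


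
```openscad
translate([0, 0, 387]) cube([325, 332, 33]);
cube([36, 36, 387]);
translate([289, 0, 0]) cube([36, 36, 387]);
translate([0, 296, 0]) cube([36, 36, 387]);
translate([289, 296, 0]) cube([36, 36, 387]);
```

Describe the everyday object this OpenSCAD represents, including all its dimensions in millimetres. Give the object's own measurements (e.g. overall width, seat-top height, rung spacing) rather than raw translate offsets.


A four-legged stool. The seat is a 325×332×33 mm slab whose top surface is at z = 420 mm; four square legs, each 36×36 mm in cross-section, run from the floor (z = 0) to the underside of the seat, each flush with a corner of the seat.


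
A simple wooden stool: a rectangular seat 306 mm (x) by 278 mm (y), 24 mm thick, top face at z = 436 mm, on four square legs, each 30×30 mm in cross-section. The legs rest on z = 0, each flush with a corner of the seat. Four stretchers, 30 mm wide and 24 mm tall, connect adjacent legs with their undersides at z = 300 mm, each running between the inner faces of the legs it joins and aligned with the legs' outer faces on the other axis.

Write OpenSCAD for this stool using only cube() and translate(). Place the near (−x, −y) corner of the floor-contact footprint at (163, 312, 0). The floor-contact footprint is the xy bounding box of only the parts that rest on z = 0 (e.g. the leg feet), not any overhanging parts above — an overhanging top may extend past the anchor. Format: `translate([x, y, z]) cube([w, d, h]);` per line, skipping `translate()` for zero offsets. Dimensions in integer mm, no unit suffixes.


// leg_h = 436 - 24 = 412
// stretcher span = 306 - 2*30 = 246
translate([163, 312, 412]) cube([306, 278, 24]);
translate([163, 312, 0]) cube([30, 30, 412]);
translate([439, 312, 0]) cube([30, 30, 412]);
translate([163, 560, 0]) cube([30, 30, 412]);
translate([439, 560, 0]) cube([30, 30, 412]);
translate([193, 312, 300]) cube([246, 30, 24]);
translate([193, 560, 300]) cube([246, 30, 24]);
translate([163, 342, 300]) cube([30, 218, 24]);
translate([439, 342, 300]) cube([30, 218, 24]);


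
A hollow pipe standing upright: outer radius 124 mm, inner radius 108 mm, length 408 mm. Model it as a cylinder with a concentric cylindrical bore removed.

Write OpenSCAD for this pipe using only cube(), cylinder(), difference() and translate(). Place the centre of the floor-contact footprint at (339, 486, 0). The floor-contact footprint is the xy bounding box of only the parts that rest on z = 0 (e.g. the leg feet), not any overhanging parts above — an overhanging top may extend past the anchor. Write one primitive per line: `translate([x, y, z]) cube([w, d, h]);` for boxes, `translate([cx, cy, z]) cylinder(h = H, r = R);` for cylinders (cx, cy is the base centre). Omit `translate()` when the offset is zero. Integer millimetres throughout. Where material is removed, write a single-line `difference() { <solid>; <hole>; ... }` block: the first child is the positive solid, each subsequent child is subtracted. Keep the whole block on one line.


difference() { translate([339, 486, 0]) cylinder(h = 408, r = 124); translate([339, 486, 0]) cylinder(h = 408, r = 108); }


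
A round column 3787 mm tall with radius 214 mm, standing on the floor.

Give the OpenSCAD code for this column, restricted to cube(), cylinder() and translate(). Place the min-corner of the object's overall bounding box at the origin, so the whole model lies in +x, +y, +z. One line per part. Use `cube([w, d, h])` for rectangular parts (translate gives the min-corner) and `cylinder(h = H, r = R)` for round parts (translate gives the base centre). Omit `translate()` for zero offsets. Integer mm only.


translate([214, 214, 0]) cylinder(h = 3787, r = 214);


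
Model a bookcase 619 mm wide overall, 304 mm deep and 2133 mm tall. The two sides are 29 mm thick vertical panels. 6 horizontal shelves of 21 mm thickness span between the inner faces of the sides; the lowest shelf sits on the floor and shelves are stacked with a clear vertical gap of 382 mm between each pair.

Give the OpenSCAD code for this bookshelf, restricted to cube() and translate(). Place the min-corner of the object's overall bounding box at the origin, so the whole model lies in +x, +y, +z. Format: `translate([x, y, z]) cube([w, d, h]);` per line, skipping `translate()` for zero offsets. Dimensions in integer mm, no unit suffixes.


cube([29, 304, 2133]);
translate([590, 0, 0]) cube([29, 304, 2133]);
translate([29, 0, 0]) cube([561, 304, 21]);
translate([29, 0, 403]) cube([561, 304, 21]);
translate([29, 0, 806]) cube([561, 304, 21]);
translate([29, 0, 1209]) cube([561, 304, 21]);
translate([29, 0, 1612]) cube([561, 304, 21]);
translate([29, 0, 2015]) cube([561, 304, 21]);


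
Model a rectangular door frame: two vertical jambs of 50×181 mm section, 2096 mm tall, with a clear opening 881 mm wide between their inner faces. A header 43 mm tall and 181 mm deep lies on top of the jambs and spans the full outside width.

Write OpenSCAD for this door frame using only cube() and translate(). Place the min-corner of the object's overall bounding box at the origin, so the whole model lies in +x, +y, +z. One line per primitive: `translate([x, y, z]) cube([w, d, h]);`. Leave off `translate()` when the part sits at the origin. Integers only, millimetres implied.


cube([50, 181, 2096]);
translate([931, 0, 0]) cube([50, 181, 2096]);
translate([0, 0, 2096]) cube([981, 181, 43]);


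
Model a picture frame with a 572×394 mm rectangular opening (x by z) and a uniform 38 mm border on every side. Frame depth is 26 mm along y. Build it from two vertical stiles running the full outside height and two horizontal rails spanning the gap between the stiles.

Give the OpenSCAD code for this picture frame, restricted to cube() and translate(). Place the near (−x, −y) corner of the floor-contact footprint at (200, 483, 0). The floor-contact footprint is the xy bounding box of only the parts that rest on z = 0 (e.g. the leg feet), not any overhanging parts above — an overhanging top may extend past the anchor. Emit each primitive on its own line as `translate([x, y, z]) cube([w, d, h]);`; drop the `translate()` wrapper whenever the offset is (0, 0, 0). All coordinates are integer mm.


translate([200, 483, 0]) cube([38, 26, 470]);
translate([810, 483, 0]) cube([38, 26, 470]);
translate([238, 483, 0]) cube([572, 26, 38]);
translate([238, 483, 432]) cube([572, 26, 38]);


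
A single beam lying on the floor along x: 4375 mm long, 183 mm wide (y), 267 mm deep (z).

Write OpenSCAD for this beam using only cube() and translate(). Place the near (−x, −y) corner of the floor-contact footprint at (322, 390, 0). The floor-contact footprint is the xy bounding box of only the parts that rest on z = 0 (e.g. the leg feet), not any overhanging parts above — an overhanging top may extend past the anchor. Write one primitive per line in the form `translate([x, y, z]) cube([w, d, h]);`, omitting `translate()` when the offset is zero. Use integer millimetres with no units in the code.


translate([322, 390, 0]) cube([4375, 183, 267]);


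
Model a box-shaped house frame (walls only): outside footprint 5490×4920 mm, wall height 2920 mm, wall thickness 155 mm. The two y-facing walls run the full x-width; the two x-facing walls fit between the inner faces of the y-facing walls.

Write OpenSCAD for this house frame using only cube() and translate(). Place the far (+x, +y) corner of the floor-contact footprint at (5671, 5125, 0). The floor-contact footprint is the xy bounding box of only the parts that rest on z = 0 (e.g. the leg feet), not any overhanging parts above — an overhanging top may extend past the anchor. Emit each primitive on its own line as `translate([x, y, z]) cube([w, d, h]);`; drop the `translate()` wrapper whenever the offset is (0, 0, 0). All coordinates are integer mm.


translate([181, 205, 0]) cube([5490, 155, 2920]);
translate([181, 4970, 0]) cube([5490, 155, 2920]);
translate([181, 360, 0]) cube([155, 4610, 2920]);
translate([5516, 360, 0]) cube([155, 4610, 2920]);


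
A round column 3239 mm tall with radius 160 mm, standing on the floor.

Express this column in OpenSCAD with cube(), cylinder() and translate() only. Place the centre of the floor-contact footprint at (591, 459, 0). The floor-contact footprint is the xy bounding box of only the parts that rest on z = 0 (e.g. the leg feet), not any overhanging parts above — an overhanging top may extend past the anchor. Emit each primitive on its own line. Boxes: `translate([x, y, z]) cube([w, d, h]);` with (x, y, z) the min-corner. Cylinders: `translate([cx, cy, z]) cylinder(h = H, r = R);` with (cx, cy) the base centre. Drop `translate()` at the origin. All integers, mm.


translate([591, 459, 0]) cylinder(h = 3239, r = 160);


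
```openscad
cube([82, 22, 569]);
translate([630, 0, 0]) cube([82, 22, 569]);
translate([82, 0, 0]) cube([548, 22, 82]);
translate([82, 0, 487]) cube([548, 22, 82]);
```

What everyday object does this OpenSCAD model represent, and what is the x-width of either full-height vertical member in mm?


A picture frame. The border width is 82 mm.

Four thin pieces enclosing a rectangular opening — a picture frame. The two full-height stiles are 569 mm tall; the top rail sits at z = 487 and is 82 mm tall, so the border above the opening is 569 − 487 = 82 mm, matching the stile x-width.


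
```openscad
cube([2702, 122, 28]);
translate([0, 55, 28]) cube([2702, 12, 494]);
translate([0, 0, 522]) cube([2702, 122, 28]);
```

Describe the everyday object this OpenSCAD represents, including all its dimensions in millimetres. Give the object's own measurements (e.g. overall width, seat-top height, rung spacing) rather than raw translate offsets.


An I-beam lying along x, 2702 mm long. Overall section height 550 mm. Two flanges 122 mm wide (y) and 28 mm thick, one on the floor and one at the top; a web 12 mm thick runs between them, centred on the flange width.


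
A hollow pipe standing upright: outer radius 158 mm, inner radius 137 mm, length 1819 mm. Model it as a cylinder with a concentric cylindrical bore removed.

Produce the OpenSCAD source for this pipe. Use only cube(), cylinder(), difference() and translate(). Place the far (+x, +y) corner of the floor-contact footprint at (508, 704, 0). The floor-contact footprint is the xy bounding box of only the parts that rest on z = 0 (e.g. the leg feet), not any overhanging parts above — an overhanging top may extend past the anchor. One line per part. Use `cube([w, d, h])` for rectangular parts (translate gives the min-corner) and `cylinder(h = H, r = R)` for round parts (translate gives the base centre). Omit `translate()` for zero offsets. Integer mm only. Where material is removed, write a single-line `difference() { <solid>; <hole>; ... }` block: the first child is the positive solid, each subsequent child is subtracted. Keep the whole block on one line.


difference() { translate([350, 546, 0]) cylinder(h = 1819, r = 158); translate([350, 546, 0]) cylinder(h = 1819, r = 137); }


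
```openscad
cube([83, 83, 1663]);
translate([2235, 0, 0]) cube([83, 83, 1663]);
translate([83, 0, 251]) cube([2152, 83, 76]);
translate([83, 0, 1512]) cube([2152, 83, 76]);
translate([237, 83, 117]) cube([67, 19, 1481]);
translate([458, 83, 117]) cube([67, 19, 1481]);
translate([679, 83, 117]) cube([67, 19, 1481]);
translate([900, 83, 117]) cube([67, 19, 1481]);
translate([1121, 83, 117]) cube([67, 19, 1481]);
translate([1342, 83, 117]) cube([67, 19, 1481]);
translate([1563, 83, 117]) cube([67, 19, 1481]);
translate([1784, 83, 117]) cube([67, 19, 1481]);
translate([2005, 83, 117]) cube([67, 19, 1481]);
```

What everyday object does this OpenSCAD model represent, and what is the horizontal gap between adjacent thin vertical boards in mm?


A fence section. The picket gap is 154 mm.

Two posts, two rails, 9 pickets — a fence section. Span 2152 mm holds 9 pickets of 67 mm with 10 equal gaps: ⌊(2152 − 9·67) / 10⌋ = 154 mm.


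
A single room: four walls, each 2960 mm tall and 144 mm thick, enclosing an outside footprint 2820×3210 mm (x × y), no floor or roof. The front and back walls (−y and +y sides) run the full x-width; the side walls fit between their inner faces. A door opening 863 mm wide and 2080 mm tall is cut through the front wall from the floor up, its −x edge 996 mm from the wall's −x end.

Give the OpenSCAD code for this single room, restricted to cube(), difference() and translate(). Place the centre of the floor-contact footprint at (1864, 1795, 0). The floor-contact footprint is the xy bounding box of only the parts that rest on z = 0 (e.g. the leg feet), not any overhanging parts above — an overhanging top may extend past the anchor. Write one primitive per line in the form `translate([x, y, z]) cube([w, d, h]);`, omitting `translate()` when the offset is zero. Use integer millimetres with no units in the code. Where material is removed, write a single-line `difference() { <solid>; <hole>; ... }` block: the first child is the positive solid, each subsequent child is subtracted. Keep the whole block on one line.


difference() { translate([454, 190, 0]) cube([2820, 144, 2960]); translate([1450, 190, 0]) cube([863, 144, 2080]); }
translate([454, 3256, 0]) cube([2820, 144, 2960]);
translate([454, 334, 0]) cube([144, 2922, 2960]);
translate([3130, 334, 0]) cube([144, 2922, 2960]);


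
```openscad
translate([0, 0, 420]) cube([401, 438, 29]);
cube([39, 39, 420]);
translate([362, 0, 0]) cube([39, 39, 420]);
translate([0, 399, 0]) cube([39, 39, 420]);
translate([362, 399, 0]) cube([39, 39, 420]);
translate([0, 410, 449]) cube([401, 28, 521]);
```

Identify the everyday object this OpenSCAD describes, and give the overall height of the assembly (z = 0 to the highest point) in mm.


A chair. The overall height is 970 mm.

A slab on four corner posts with a tall panel at the back — a chair. The seat slab sits at z = 420 with thickness 29, and the 521 mm backrest starts at the seat top, so the overall height is 420 + 29 + 521 = 970 mm.


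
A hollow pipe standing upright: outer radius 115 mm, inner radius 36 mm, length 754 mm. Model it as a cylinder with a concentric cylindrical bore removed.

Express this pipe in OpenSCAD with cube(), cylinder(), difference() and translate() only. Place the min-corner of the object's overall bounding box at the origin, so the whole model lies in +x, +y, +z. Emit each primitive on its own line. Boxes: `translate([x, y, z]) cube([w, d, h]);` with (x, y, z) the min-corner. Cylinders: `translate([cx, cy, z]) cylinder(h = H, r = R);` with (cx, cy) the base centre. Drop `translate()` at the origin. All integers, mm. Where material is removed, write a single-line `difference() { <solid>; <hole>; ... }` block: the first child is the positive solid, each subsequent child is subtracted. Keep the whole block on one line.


difference() { translate([115, 115, 0]) cylinder(h = 754, r = 115); translate([115, 115, 0]) cylinder(h = 754, r = 36); }


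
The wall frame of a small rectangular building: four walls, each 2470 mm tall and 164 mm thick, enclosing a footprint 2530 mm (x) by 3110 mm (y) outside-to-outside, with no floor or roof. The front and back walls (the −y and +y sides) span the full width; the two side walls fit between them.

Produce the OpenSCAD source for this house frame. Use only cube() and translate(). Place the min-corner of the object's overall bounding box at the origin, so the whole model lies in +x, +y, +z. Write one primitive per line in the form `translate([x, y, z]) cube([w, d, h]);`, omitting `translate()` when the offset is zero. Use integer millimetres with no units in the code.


cube([2530, 164, 2470]);
translate([0, 2946, 0]) cube([2530, 164, 2470]);
translate([0, 164, 0]) cube([164, 2782, 2470]);
translate([2366, 164, 0]) cube([164, 2782, 2470]);


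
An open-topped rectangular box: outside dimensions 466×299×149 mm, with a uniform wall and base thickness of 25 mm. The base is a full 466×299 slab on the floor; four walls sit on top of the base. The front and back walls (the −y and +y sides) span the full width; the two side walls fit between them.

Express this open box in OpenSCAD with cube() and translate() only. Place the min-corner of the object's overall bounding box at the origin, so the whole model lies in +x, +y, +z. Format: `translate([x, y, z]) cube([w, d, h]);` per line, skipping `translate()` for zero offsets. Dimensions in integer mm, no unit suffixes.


cube([466, 299, 25]);
translate([0, 0, 25]) cube([466, 25, 124]);
translate([0, 274, 25]) cube([466, 25, 124]);
translate([0, 25, 25]) cube([25, 249, 124]);
translate([441, 25, 25]) cube([25, 249, 124]);


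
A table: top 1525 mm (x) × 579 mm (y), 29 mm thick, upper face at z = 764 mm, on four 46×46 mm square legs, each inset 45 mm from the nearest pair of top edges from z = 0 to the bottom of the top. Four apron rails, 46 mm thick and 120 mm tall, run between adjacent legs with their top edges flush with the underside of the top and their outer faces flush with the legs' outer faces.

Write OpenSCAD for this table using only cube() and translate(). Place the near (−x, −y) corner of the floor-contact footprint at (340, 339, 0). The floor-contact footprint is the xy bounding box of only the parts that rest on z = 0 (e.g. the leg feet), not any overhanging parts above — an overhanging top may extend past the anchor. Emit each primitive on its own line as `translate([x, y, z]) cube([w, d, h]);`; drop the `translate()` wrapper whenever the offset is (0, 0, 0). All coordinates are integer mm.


translate([295, 294, 735]) cube([1525, 579, 29]);
translate([340, 339, 0]) cube([46, 46, 735]);
translate([1729, 339, 0]) cube([46, 46, 735]);
translate([340, 782, 0]) cube([46, 46, 735]);
translate([1729, 782, 0]) cube([46, 46, 735]);
translate([386, 339, 615]) cube([1343, 46, 120]);
translate([386, 782, 615]) cube([1343, 46, 120]);
translate([340, 385, 615]) cube([46, 397, 120]);
translate([1729, 385, 615]) cube([46, 397, 120]);


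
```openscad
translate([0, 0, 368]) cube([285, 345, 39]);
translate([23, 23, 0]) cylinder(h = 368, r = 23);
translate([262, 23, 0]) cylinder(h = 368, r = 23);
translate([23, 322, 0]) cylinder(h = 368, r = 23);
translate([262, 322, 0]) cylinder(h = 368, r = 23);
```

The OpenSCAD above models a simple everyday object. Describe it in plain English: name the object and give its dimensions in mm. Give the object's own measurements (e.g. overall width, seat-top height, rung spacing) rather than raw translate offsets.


A four-legged stool. The seat is a 285×345×39 mm slab whose top surface is at z = 407 mm; four round legs, each 46 mm in diameter, run from the floor (z = 0) to the underside of the seat, each leg's axis is inset half a diameter from the nearest pair of seat edges (so the leg's bounding box is flush with the corner).


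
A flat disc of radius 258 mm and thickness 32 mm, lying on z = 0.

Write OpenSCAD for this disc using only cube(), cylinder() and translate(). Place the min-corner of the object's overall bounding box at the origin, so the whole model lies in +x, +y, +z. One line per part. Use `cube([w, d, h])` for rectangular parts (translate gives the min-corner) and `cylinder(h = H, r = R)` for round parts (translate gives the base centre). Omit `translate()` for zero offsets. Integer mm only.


translate([258, 258, 0]) cylinder(h = 32, r = 258);


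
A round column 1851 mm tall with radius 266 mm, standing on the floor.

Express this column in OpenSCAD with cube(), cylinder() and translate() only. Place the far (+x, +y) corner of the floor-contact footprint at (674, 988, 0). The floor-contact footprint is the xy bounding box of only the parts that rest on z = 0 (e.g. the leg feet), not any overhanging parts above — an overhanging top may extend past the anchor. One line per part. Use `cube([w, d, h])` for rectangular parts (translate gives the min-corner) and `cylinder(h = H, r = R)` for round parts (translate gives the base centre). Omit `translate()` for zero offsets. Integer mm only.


translate([408, 722, 0]) cylinder(h = 1851, r = 266);


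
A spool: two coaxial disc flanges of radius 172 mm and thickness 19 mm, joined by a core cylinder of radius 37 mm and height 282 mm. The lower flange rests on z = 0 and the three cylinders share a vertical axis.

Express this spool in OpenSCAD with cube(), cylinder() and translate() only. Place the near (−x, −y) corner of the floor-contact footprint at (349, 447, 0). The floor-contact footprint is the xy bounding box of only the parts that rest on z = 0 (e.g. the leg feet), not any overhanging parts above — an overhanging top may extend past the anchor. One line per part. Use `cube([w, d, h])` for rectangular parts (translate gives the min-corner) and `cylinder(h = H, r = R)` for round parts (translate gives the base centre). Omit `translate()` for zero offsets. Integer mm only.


translate([521, 619, 0]) cylinder(h = 19, r = 172);
translate([521, 619, 19]) cylinder(h = 282, r = 37);
translate([521, 619, 301]) cylinder(h = 19, r = 172);


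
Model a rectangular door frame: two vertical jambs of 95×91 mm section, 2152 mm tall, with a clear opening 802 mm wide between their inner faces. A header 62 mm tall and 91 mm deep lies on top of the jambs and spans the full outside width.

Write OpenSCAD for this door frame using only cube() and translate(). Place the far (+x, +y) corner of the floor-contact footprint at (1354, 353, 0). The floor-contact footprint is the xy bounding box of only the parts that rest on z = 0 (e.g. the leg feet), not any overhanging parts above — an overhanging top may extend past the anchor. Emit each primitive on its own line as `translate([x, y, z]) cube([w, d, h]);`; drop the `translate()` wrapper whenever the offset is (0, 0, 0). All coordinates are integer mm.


translate([362, 262, 0]) cube([95, 91, 2152]);
translate([1259, 262, 0]) cube([95, 91, 2152]);
translate([362, 262, 2152]) cube([992, 91, 62]);


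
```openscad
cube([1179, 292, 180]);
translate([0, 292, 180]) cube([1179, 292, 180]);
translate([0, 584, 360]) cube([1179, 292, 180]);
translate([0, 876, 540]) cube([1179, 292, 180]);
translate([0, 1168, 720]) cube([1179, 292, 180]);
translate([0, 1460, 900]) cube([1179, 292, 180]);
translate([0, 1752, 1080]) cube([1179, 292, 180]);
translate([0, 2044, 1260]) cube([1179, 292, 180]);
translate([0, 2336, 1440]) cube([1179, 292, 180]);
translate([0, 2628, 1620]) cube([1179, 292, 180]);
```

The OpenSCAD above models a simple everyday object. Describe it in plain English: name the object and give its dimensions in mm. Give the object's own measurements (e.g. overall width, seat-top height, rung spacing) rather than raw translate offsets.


A straight staircase of 10 solid steps. Each step is 1179 mm wide (x), 292 mm deep (y, the going) and 180 mm tall (the rise). The first step rests on the floor; each subsequent step sits one going further in +y and one rise higher in +z, directly behind and above the previous step with no overlap.


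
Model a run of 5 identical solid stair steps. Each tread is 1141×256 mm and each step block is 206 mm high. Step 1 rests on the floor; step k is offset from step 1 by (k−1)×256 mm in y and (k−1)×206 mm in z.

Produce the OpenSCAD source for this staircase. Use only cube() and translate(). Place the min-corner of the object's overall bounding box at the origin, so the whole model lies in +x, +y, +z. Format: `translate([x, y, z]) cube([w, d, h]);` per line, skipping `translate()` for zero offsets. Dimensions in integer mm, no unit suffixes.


cube([1141, 256, 206]);
translate([0, 256, 206]) cube([1141, 256, 206]);
translate([0, 512, 412]) cube([1141, 256, 206]);
translate([0, 768, 618]) cube([1141, 256, 206]);
translate([0, 1024, 824]) cube([1141, 256, 206]);


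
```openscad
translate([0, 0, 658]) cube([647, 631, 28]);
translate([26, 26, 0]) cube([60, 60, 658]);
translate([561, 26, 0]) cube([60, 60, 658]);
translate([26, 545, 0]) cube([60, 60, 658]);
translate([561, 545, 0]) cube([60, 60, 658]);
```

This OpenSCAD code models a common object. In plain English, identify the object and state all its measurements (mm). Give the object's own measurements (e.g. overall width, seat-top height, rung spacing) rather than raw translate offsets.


A table: top 647 mm (x) × 631 mm (y), 28 mm thick, upper face at z = 686 mm, on four 60×60 mm square legs, each inset 26 mm from the nearest pair of top edges from z = 0 to the bottom of the top.


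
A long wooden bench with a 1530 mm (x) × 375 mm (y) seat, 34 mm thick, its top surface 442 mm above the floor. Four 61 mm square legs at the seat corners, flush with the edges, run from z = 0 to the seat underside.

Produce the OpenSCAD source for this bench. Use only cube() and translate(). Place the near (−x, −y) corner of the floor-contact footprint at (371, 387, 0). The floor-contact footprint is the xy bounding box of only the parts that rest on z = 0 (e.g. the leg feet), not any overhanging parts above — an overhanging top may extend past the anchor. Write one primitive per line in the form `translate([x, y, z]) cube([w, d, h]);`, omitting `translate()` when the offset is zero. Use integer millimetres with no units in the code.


translate([371, 387, 408]) cube([1530, 375, 34]);
translate([371, 387, 0]) cube([61, 61, 408]);
translate([371, 701, 0]) cube([61, 61, 408]);
translate([1840, 387, 0]) cube([61, 61, 408]);
translate([1840, 701, 0]) cube([61, 61, 408]);


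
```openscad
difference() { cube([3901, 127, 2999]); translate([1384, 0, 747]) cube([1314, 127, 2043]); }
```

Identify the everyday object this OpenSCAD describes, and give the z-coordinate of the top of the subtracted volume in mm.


A wall with a window opening. The window head height is 2790 mm.

A wall with a rectangular opening subtracted — a window. Sill at z = 747, opening 2043 mm tall, so the head is at 747 + 2043 = 2790 mm.


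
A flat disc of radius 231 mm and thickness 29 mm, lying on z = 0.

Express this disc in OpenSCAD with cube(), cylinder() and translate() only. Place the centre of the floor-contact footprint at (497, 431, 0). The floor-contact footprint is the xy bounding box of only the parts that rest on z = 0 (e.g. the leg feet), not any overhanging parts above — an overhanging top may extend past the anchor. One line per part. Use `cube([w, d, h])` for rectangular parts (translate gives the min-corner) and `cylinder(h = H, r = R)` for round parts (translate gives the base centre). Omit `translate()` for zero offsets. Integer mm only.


translate([497, 431, 0]) cylinder(h = 29, r = 231);


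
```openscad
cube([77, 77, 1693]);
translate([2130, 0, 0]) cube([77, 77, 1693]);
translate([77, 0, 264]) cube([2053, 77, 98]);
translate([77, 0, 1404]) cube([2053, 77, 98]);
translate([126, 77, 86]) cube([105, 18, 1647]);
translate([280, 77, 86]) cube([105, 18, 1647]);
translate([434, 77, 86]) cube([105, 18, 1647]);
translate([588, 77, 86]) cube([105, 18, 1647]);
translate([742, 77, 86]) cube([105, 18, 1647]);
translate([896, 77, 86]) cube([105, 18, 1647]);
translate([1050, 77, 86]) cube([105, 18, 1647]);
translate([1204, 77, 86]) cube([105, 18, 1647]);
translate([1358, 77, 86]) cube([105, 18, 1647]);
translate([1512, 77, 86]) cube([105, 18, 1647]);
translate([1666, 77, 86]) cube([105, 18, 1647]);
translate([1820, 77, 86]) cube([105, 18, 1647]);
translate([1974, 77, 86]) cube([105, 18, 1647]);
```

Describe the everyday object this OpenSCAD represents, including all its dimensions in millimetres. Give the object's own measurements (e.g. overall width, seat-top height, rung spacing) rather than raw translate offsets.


A fence section. Two 77×77 mm posts, 1693 mm tall, stand on the floor with a clear span of 2053 mm between their inner faces. Two horizontal rails of 77×98 mm section span the gap between the posts with their undersides at z = 264 mm and z = 1404 mm, flush with the posts' −y face. 13 pickets, each 105 mm wide, 18 mm thick and 1647 mm tall, are fixed to the +y face of the rails with their bottoms at z = 86 mm, spaced across the span with a 49 mm gap after the −x post and between neighbouring pickets, with 51 mm left before the +x post.


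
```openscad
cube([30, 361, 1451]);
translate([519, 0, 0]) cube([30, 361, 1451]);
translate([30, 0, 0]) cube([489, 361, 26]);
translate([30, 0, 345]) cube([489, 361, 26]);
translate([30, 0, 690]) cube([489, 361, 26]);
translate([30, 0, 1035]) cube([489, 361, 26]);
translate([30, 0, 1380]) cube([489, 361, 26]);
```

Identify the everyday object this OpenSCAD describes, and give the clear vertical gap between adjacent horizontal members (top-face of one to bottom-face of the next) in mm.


A bookshelf. The clear shelf gap is 319 mm.

Two tall side panels with 5 horizontal boards between them — a bookshelf. The first two shelf undersides are at z = 0 and z = 345; with shelf thickness 26, the clear gap is 345 − 0 − 26 = 319 mm.


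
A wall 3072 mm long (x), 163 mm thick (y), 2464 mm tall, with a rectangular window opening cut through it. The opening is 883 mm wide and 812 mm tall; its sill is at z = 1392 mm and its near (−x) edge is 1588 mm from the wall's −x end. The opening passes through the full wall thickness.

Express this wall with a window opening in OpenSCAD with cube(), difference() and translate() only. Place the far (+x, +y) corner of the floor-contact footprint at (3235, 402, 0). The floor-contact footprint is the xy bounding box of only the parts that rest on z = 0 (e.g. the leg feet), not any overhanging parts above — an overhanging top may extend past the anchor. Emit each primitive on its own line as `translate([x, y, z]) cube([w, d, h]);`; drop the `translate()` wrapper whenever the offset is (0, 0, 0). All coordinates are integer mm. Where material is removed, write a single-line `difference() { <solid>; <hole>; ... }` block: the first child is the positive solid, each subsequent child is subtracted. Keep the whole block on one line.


difference() { translate([163, 239, 0]) cube([3072, 163, 2464]); translate([1751, 239, 1392]) cube([883, 163, 812]); }


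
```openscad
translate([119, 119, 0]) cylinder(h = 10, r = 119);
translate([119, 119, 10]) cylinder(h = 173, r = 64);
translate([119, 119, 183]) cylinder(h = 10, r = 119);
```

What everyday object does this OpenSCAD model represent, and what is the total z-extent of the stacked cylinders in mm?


A spool. The overall height is 193 mm.

Three coaxial cylinders, large–small–large — a spool. Two 10 mm flanges and a 173 mm core give 10 + 173 + 10 = 193 mm.


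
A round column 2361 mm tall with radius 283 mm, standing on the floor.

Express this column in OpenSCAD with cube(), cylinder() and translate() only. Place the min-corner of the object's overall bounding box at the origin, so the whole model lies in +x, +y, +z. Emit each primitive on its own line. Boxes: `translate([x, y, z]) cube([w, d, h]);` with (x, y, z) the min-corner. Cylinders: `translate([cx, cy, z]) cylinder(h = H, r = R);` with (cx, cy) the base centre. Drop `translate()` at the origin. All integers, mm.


translate([283, 283, 0]) cylinder(h = 2361, r = 283);


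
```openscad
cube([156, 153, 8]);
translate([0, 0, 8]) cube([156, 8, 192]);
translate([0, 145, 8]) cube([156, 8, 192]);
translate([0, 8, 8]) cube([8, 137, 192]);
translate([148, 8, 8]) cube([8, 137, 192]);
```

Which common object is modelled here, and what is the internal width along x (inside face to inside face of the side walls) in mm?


An open box. The internal width is 140 mm.

A 156×153 base slab with four walls standing on it — an open box. The base is 156 mm wide and the walls are 8 mm thick, so the internal width is 156 − 2 × 8 = 140 mm.


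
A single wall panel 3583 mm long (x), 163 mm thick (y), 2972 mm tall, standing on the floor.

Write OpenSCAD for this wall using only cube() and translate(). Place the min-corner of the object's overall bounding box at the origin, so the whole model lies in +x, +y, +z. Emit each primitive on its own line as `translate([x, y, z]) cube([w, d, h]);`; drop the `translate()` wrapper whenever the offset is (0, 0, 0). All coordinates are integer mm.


cube([3583, 163, 2972]);


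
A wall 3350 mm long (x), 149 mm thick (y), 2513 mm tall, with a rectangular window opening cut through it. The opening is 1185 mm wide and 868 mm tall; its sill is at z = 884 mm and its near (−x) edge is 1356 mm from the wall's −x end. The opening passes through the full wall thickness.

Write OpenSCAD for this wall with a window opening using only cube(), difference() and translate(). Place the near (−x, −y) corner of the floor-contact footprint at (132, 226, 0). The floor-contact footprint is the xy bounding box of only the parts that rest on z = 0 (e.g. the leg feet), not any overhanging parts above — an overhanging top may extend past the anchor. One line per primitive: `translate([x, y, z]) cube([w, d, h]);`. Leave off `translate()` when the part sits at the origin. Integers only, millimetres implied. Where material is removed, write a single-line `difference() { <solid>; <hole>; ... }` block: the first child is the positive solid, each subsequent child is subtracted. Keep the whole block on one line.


difference() { translate([132, 226, 0]) cube([3350, 149, 2513]); translate([1488, 226, 884]) cube([1185, 149, 868]); }


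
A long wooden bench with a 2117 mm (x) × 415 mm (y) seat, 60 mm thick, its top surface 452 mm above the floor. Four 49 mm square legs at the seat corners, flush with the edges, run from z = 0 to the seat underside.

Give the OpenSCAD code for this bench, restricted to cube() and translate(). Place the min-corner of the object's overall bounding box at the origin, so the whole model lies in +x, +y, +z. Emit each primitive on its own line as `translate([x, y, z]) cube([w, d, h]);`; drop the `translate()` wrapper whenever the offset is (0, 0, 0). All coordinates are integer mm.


translate([0, 0, 392]) cube([2117, 415, 60]);
cube([49, 49, 392]);
translate([0, 366, 0]) cube([49, 49, 392]);
translate([2068, 0, 0]) cube([49, 49, 392]);
translate([2068, 366, 0]) cube([49, 49, 392]);


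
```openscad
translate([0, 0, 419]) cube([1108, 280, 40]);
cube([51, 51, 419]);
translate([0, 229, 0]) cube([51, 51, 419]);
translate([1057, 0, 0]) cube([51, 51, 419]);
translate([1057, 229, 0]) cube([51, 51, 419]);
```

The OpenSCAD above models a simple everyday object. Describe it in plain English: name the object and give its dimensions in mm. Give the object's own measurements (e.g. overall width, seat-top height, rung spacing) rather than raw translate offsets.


A long wooden bench with a 1108 mm (x) × 280 mm (y) seat, 40 mm thick, its top surface 459 mm above the floor. Four 51 mm square legs at the seat corners, flush with the edges, run from z = 0 to the seat underside.


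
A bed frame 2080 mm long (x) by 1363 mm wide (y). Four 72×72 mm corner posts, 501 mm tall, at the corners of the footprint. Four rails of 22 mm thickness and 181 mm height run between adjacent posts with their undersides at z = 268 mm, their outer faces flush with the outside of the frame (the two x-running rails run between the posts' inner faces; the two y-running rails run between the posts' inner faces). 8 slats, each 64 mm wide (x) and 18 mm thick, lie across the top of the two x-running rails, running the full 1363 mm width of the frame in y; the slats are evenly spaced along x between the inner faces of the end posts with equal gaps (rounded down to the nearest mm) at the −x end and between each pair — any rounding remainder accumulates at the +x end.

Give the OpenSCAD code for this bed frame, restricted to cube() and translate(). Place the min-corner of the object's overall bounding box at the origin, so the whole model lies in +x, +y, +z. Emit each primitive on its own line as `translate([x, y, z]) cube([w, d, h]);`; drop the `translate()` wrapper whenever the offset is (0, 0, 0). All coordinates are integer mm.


cube([72, 72, 501]);
translate([0, 1291, 0]) cube([72, 72, 501]);
translate([2008, 0, 0]) cube([72, 72, 501]);
translate([2008, 1291, 0]) cube([72, 72, 501]);
translate([72, 0, 268]) cube([1936, 22, 181]);
translate([72, 1341, 268]) cube([1936, 22, 181]);
translate([0, 72, 268]) cube([22, 1219, 181]);
translate([2058, 72, 268]) cube([22, 1219, 181]);
translate([230, 0, 449]) cube([64, 1363, 18]);
translate([452, 0, 449]) cube([64, 1363, 18]);
translate([674, 0, 449]) cube([64, 1363, 18]);
translate([896, 0, 449]) cube([64, 1363, 18]);
translate([1118, 0, 449]) cube([64, 1363, 18]);
translate([1340, 0, 449]) cube([64, 1363, 18]);
translate([1562, 0, 449]) cube([64, 1363, 18]);
translate([1784, 0, 449]) cube([64, 1363, 18]);


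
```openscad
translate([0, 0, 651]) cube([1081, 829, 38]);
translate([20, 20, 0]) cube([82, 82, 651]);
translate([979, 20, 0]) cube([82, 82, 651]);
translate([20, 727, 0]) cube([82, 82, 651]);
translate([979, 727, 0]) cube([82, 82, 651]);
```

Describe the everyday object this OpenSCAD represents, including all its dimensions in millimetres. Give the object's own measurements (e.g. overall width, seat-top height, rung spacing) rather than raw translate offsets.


A rectangular dining table. The top is 1081×829×38 mm with its upper surface at z = 689 mm. It stands on four 82×82 mm square legs, each inset 20 mm from the nearest pair of top edges, running from the floor to the underside of the top.


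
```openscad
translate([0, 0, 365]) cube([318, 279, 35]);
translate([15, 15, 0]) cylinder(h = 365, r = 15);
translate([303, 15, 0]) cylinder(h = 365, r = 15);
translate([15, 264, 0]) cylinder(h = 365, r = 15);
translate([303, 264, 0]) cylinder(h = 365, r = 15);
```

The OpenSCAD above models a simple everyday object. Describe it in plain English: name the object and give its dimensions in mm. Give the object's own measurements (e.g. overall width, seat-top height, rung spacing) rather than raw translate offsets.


A four-legged stool. The seat is a 318×279×35 mm slab whose top surface is at z = 400 mm; four round legs, each 30 mm in diameter, run from the floor (z = 0) to the underside of the seat, each leg's axis is inset half a diameter from the nearest pair of seat edges (so the leg's bounding box is flush with the corner).


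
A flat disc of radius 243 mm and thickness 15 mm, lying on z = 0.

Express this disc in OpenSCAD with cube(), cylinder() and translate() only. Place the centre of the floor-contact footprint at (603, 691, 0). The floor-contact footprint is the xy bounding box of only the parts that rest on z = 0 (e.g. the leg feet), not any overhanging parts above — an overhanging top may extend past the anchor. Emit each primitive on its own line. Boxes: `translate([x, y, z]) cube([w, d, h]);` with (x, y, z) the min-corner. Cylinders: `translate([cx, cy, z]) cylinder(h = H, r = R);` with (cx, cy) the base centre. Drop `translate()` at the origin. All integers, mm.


translate([603, 691, 0]) cylinder(h = 15, r = 243);


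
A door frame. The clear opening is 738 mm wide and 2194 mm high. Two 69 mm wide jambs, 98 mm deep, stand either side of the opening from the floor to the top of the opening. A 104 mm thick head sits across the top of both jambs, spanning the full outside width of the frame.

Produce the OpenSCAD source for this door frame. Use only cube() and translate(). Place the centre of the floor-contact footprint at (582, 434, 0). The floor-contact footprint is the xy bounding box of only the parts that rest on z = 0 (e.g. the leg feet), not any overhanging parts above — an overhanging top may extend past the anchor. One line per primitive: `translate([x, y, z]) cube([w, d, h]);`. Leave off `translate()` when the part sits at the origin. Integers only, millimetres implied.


translate([144, 385, 0]) cube([69, 98, 2194]);
translate([951, 385, 0]) cube([69, 98, 2194]);
translate([144, 385, 2194]) cube([876, 98, 104]);
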